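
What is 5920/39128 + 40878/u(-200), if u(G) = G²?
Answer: 114767149/97820000 ≈ 1.1732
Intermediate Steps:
5920/39128 + 40878/u(-200) = 5920/39128 + 40878/((-200)²) = 5920*(1/39128) + 40878/40000 = 740/4891 + 40878*(1/40000) = 740/4891 + 20439/20000 = 114767149/97820000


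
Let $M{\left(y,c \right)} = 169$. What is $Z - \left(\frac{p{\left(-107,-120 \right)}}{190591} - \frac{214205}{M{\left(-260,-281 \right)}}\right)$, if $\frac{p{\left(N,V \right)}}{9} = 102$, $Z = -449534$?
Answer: $- \frac{14438610356373}{32209879} \approx -4.4827 \cdot 10^{5}$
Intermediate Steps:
$p{\left(N,V \right)} = 918$ ($p{\left(N,V \right)} = 9 \cdot 102 = 918$)
$Z - \left(\frac{p{\left(-107,-120 \right)}}{190591} - \frac{214205}{M{\left(-260,-281 \right)}}\right) = -449534 - \left(\frac{918}{190591} - \frac{214205}{169}\right) = -449534 - - \frac{40825390013}{32209879} = -449534 + \frac{40825390013}{32209879} = - \frac{14438610356373}{32209879}$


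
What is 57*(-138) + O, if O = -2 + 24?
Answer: -7844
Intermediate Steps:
O = 22
57*(-138) + O = 57*(-138) + 22 = -7866 + 22 = -7844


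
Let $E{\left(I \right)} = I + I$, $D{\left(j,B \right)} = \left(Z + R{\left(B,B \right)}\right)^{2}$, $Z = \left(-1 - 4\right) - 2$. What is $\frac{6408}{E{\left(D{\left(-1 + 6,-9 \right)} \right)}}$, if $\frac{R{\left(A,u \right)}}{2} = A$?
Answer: $\frac{3204}{625} \approx 5.1264$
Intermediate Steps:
$R{\left(A,u \right)} = 2 A$
$Z = -7$ ($Z = -5 - 2 = -7$)
$D{\left(j,B \right)} = \left(-7 + 2 B\right)^{2}$
$E{\left(I \right)} = 2 I$
$\frac{6408}{E{\left(D{\left(-1 + 6,-9 \right)} \right)}} = \frac{6408}{2 \left(-7 + 2 \left(-9\right)\right)^{2}} = \frac{6408}{2 \left(-7 - 18\right)^{2}} = \frac{6408}{2 \left(-25\right)^{2}} = \frac{6408}{2 \cdot 625} = \frac{6408}{1250} = 6408 \cdot \frac{1}{1250} = \frac{3204}{625}$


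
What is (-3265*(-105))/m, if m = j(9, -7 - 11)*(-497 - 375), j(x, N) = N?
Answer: 114275/5232 ≈ 21.842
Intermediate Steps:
m = 15696 (m = (-7 - 11)*(-497 - 375) = -18*(-872) = 15696)
(-3265*(-105))/m = -3265*(-105)/15696 = 342825*(1/15696) = 114275/5232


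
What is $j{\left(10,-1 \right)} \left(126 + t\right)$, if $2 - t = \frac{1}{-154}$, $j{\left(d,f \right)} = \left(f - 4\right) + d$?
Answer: $\frac{98565}{154} \approx 640.03$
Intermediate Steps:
$j{\left(d,f \right)} = -4 + d + f$ ($j{\left(d,f \right)} = \left(-4 + f\right) + d = -4 + d + f$)
$t = \frac{309}{154}$ ($t = 2 - \frac{1}{-154} = 2 - - \frac{1}{154} = 2 + \frac{1}{154} = \frac{309}{154} \approx 2.0065$)
$j{\left(10,-1 \right)} \left(126 + t\right) = \left(-4 + 10 - 1\right) \left(126 + \frac{309}{154}\right) = 5 \cdot \frac{19713}{154} = \frac{98565}{154}$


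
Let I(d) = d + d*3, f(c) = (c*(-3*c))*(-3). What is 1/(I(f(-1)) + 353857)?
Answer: 1/353893 ≈ 2.8257e-6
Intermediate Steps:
f(c) = 9*c**2 (f(c) = -3*c**2*(-3) = 9*c**2)
I(d) = 4*d (I(d) = d + 3*d = 4*d)
1/(I(f(-1)) + 353857) = 1/(4*(9*(-1)**2) + 353857) = 1/(4*(9*1) + 353857) = 1/(4*9 + 353857) = 1/(36 + 353857) = 1/353893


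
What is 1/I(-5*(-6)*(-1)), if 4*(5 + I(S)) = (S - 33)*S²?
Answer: -1/14180 ≈ -7.0522e-5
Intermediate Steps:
I(S) = -5 + S²*(-33 + S)/4 (I(S) = -5 + ((S - 33)*S²)/4 = -5 + ((-33 + S)*S²)/4 = -5 + (S²*(-33 + S))/4 = -5 + S²*(-33 + S)/4)
1/I(-5*(-6)*(-1)) = 1/(-5 - 33*(-5*(-6)*(-1))²/4 + (-5*(-6)*(-1))³/4) = 1/(-5 - 33*(30*(-1))²/4 + (30*(-1))³/4) = 1/(-5 - 33/4*(-30)² + (¼)*(-30)³) = 1/(-5 - 33/4*900 + (¼)*(-27000)) = 1/(-5 - 7425 - 6750) = 1/(-14180) = -1/14180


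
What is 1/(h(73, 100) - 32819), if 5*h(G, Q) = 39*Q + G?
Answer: -5/160122 ≈ -3.1226e-5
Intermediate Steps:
h(G, Q) = G/5 + 39*Q/5 (h(G, Q) = (39*Q + G)/5 = (G + 39*Q)/5 = G/5 + 39*Q/5)
1/(h(73, 100) - 32819) = 1/(((1/5)*73 + (39/5)*100) - 32819) = 1/((73/5 + 780) - 32819) = 1/(3973/5 - 32819) = 1/(-160122/5) = -5/160122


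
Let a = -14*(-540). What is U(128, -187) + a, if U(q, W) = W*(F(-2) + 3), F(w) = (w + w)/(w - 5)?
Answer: 48245/7 ≈ 6892.1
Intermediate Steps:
F(w) = 2*w/(-5 + w) (F(w) = (2*w)/(-5 + w) = 2*w/(-5 + w))
U(q, W) = 25*W/7 (U(q, W) = W*(2*(-2)/(-5 - 2) + 3) = W*(2*(-2)/(-7) + 3) = W*(2*(-2)*(-1/7) + 3) = W*(4/7 + 3) = W*(25/7) = 25*W/7)
a = 7560
U(128, -187) + a = (25/7)*(-187) + 7560 = -4675/7 + 7560 = 48245/7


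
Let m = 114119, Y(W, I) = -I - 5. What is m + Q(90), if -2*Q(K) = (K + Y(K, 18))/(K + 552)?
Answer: 146528729/1284 ≈ 1.1412e+5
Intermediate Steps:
Y(W, I) = -5 - I
Q(K) = -(-23 + K)/(2*(552 + K)) (Q(K) = -(K + (-5 - 1*18))/(2*(K + 552)) = -(K + (-5 - 18))/(2*(552 + K)) = -(K - 23)/(2*(552 + K)) = -(-23 + K)/(2*(552 + K)))
m + Q(90) = 114119 + (23 - 1*90)/(2*(552 + 90)) = 114119 + (1/2)*(23 - 90)/642 = 114119 + (1/2)*(1/642)*(-67) = 114119 - 67/1284 = 146528729/1284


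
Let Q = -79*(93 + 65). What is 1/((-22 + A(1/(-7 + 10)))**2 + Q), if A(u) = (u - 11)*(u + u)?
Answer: -81/942398 ≈ -8.5951e-5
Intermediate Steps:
A(u) = 2*u*(-11 + u) (A(u) = (-11 + u)*(2*u) = 2*u*(-11 + u))
Q = -12482 (Q = -79*158 = -12482)
1/((-22 + A(1/(-7 + 10)))**2 + Q) = 1/((-22 + 2*(-11 + 1/(-7 + 10))/(-7 + 10))**2 - 12482) = 1/((-22 + 2*(-11 + 1/3)/3)**2 - 12482) = 1/((-22 + 2*(1/3)*(-11 + 1/3))**2 - 12482) = 1/((-22 + 2*(1/3)*(-32/3))**2 - 12482) = 1/((-22 - 64/9)**2 - 12482) = 1/((-262/9)**2 - 12482) = 1/(68644/81 - 12482) = 1/(-942398/81) = -81/942398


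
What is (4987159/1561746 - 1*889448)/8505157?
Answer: -60395081263/577517170614 ≈ -0.10458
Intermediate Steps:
(4987159/1561746 - 1*889448)/8505157 = (4987159*(1/1561746) - 889448)*(1/8505157) = (216833/67902 - 889448)*(1/8505157) = -60395081263/67902*1/8505157 = -60395081263/577517170614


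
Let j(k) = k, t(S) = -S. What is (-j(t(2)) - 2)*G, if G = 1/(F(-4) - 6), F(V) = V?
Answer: 0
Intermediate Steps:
G = -⅒ (G = 1/(-4 - 6) = 1/(-10) = -⅒ ≈ -0.10000)
(-j(t(2)) - 2)*G = (-(-1)*2 - 2)*(-⅒) = (-1*(-2) - 2)*(-⅒) = (2 - 2)*(-⅒) = 0*(-⅒) = 0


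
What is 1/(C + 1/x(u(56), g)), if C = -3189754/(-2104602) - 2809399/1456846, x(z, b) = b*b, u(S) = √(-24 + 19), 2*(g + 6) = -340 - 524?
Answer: -49017437031603204/20234272943095477 ≈ -2.4225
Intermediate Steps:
g = -438 (g = -6 + (-340 - 524)/2 = -6 + (½)*(-864) = -6 - 432 = -438)
u(S) = I*√5 (u(S) = √(-5) = I*√5)
x(z, b) = b²
C = -632843199157/1533040502646 (C = -3189754*(-1/2104602) - 2809399*1/1456846 = 1594877/1052301 - 2809399/1456846 = -632843199157/1533040502646 ≈ -0.41280)
1/(C + 1/x(u(56), g)) = 1/(-632843199157/1533040502646 + 1/((-438)²)) = 1/(-632843199157/1533040502646 + 1/191844) = 1/(-20234272943095477/49017437031603204) = -49017437031603204/20234272943095477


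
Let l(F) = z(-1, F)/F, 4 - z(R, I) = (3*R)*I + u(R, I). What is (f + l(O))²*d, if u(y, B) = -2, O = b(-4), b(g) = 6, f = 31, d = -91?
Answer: -111475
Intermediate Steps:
O = 6
z(R, I) = 6 - 3*I*R (z(R, I) = 4 - ((3*R)*I - 2) = 4 - (3*I*R - 2) = 4 - (-2 + 3*I*R) = 4 + (2 - 3*I*R) = 6 - 3*I*R)
l(F) = (6 + 3*F)/F (l(F) = (6 - 3*F*(-1))/F = (6 + 3*F)/F)
(f + l(O))²*d = (31 + (3 + 6/6))²*(-91) = (31 + (3 + 6*(⅙)))²*(-91) = (31 + (3 + 1))²*(-91) = (31 + 4)²*(-91) = 35²*(-91) = 1225*(-91) = -111475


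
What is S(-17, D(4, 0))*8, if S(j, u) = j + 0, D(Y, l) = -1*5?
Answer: -136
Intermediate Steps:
D(Y, l) = -5
S(j, u) = j
S(-17, D(4, 0))*8 = -17*8 = -136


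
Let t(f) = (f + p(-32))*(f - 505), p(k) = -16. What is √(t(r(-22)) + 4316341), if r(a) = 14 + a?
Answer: √4328653 ≈ 2080.5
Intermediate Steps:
t(f) = (-505 + f)*(-16 + f) (t(f) = (f - 16)*(f - 505) = (-16 + f)*(-505 + f) = (-505 + f)*(-16 + f))
√(t(r(-22)) + 4316341) = √((8080 + (14 - 22)² - 521*(14 - 22)) + 4316341) = √((8080 + (-8)² - 521*(-8)) + 4316341) = √((8080 + 64 + 4168) + 4316341) = √(12312 + 4316341) = √4328653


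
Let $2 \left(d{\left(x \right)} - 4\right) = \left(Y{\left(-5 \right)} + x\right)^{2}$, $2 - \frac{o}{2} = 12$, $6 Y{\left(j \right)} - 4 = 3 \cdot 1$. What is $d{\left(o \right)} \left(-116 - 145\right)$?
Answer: $- \frac{378653}{8} \approx -47332.0$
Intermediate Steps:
$Y{\left(j \right)} = \frac{7}{6}$ ($Y{\left(j \right)} = \frac{2}{3} + \frac{3 \cdot 1}{6} = \frac{2}{3} + \frac{1}{6} \cdot 3 = \frac{2}{3} + \frac{1}{2} = \frac{7}{6}$)
$o = -20$ ($o = 4 - 24 = -20$)
$d{\left(x \right)} = 4 + \frac{\left(\frac{7}{6} + x\right)^{2}}{2}$
$d{\left(o \right)} \left(-116 - 145\right) = \left(4 + \frac{\left(7 + 6 \left(-20\right)\right)^{2}}{72}\right) \left(-116 - 145\right) = \left(4 + \frac{\left(7 - 120\right)^{2}}{72}\right) \left(-261\right) = \left(4 + \frac{\left(-113\right)^{2}}{72}\right) \left(-261\right) = \left(4 + \frac{1}{72} \cdot 12769\right) \left(-261\right) = \left(4 + \frac{12769}{72}\right) \left(-261\right) = \frac{13057}{72} \left(-261\right) = - \frac{378653}{8}$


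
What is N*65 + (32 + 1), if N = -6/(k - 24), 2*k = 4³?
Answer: -63/4 ≈ -15.750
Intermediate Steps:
k = 32 (k = (½)*4³ = (½)*64 = 32)
N = -¾ (N = -6/(32 - 24) = -6/8 = -6*⅛ = -¾ ≈ -0.75000)
N*65 + (32 + 1) = -¾*65 + (32 + 1) = -195/4 + 33 = -63/4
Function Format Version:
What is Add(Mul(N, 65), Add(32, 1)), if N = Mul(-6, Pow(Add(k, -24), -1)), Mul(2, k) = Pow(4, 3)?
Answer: Rational(-63, 4) ≈ -15.750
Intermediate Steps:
k = 32 (k = Mul(Rational(1, 2), Pow(4, 3)) = Mul(Rational(1, 2), 64) = 32)
N = Rational(-3, 4) (N = Mul(-6, Pow(Add(32, -24), -1)) = Mul(-6, Pow(8, -1)) = Mul(-6, Rational(1, 8)) = Rational(-3, 4) ≈ -0.75000)
Add(Mul(N, 65), Add(32, 1)) = Add(Mul(Rational(-3, 4), 65), Add(32, 1)) = Add(Rational(-195, 4), 33) = Rational(-63, 4)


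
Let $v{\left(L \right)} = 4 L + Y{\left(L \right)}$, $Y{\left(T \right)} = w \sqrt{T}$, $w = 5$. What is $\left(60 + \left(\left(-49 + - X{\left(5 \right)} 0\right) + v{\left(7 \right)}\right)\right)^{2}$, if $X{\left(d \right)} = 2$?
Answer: $1696 + 390 \sqrt{7} \approx 2727.8$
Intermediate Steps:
$Y{\left(T \right)} = 5 \sqrt{T}$
$v{\left(L \right)} = 4 L + 5 \sqrt{L}$
$\left(60 + \left(\left(-49 + - X{\left(5 \right)} 0\right) + v{\left(7 \right)}\right)\right)^{2} = \left(60 - \left(21 - 5 \sqrt{7} - \left(-1\right) 2 \cdot 0\right)\right)^{2} = \left(60 + \left(\left(-49 - 0\right) + \left(28 + 5 \sqrt{7}\right)\right)\right)^{2} = \left(60 + \left(\left(-49 + 0\right) + \left(28 + 5 \sqrt{7}\right)\right)\right)^{2} = \left(60 - \left(21 - 5 \sqrt{7}\right)\right)^{2} = \left(39 + 5 \sqrt{7}\right)^{2}$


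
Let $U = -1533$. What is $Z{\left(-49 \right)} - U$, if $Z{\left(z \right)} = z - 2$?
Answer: $1482$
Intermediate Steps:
$Z{\left(z \right)} = -2 + z$
$Z{\left(-49 \right)} - U = \left(-2 - 49\right) - -1533 = -51 + 1533 = 1482$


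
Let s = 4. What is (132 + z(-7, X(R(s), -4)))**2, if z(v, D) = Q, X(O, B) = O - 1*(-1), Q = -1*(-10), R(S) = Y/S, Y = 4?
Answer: 20164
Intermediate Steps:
R(S) = 4/S
Q = 10
X(O, B) = 1 + O (X(O, B) = O + 1 = 1 + O)
z(v, D) = 10
(132 + z(-7, X(R(s), -4)))**2 = (132 + 10)**2 = 142**2 = 20164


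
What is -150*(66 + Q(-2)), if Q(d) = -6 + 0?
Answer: -9000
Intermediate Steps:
Q(d) = -6
-150*(66 + Q(-2)) = -150*(66 - 6) = -150*60 = -9000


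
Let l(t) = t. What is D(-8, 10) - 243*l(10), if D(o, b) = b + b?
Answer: -2410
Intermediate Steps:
D(o, b) = 2*b
D(-8, 10) - 243*l(10) = 2*10 - 243*10 = 20 - 2430 = -2410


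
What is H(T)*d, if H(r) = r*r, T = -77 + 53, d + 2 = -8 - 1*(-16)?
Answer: 3456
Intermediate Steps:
d = 6 (d = -2 + (-8 - 1*(-16)) = -2 + (-8 + 16) = -2 + 8 = 6)
T = -24
H(r) = r²
H(T)*d = (-24)²*6 = 576*6 = 3456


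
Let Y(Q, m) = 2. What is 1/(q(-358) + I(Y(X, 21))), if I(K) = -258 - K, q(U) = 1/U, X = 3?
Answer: -358/93081 ≈ -0.0038461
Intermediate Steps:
1/(q(-358) + I(Y(X, 21))) = 1/(1/(-358) + (-258 - 1*2)) = 1/(-1/358 + (-258 - 2)) = 1/(-1/358 - 260) = 1/(-93081/358) = -358/93081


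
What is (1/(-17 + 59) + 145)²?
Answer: 37100281/1764 ≈ 21032.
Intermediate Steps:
(1/(-17 + 59) + 145)² = (1/42 + 145)² = (6091/42)² = 37100281/1764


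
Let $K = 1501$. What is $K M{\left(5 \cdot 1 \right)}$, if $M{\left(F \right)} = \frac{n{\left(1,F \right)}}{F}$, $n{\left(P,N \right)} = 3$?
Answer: $\frac{4503}{5} \approx 900.6$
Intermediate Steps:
$M{\left(F \right)} = \frac{3}{F}$
$K M{\left(5 \cdot 1 \right)} = 1501 \frac{3}{5 \cdot 1} = 1501 \cdot \frac{3}{5} = \frac{4503}{5}$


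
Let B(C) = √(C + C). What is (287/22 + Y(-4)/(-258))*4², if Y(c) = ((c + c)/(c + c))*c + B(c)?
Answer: 296536/1419 - 16*I*√2/129 ≈ 208.98 - 0.17541*I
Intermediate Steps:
B(C) = √2*√C (B(C) = √(2*C) = √2*√C)
Y(c) = c + √2*√c (Y(c) = ((c + c)/(c + c))*c + √2*√c = ((2*c)/((2*c)))*c + √2*√c = ((2*c)*(1/(2*c)))*c + √2*√c = 1*c + √2*√c = c + √2*√c)
(287/22 + Y(-4)/(-258))*4² = (287/22 + (-4 + √2*√(-4))/(-258))*4² = (287*(1/22) + (-4 + √2*(2*I))*(-1/258))*16 = (287/22 + (-4 + 2*I*√2)*(-1/258))*16 = (287/22 + (2/129 - I*√2/129))*16 = (37067/2838 - I*√2/129)*16 = 296536/1419 - 16*I*√2/129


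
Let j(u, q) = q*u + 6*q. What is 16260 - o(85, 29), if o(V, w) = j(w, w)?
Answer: 15245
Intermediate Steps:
j(u, q) = 6*q + q*u
o(V, w) = w*(6 + w)
16260 - o(85, 29) = 16260 - 29*(6 + 29) = 16260 - 29*35 = 16260 - 1*1015 = 16260 - 1015 = 15245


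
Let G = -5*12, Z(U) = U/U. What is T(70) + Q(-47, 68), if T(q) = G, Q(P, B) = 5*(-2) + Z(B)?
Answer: -69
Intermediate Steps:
Z(U) = 1
G = -60
Q(P, B) = -9 (Q(P, B) = 5*(-2) + 1 = -10 + 1 = -9)
T(q) = -60
T(70) + Q(-47, 68) = -60 - 9 = -69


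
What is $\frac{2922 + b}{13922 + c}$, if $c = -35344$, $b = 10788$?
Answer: $- \frac{6855}{10711} \approx -0.64$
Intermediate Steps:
$\frac{2922 + b}{13922 + c} = \frac{2922 + 10788}{13922 - 35344} = \frac{13710}{-21422} = 13710 \left(- \frac{1}{21422}\right) = - \frac{6855}{10711}$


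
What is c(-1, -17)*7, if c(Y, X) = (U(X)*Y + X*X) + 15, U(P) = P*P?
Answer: 105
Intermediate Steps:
U(P) = P²
c(Y, X) = 15 + X² + Y*X² (c(Y, X) = (X²*Y + X*X) + 15 = (Y*X² + X²) + 15 = (X² + Y*X²) + 15 = 15 + X² + Y*X²)
c(-1, -17)*7 = (15 + (-17)² - 1*(-17)²)*7 = (15 + 289 - 1*289)*7 = (15 + 289 - 289)*7 = 15*7 = 105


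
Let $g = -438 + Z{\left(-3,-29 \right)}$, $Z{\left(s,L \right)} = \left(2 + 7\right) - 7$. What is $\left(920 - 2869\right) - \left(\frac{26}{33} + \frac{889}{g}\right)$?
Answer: $- \frac{28024211}{14388} \approx -1947.7$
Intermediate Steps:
$Z{\left(s,L \right)} = 2$ ($Z{\left(s,L \right)} = 9 - 7 = 2$)
$g = -436$ ($g = -438 + 2 = -436$)
$\left(920 - 2869\right) - \left(\frac{26}{33} + \frac{889}{g}\right) = \left(920 - 2869\right) - \left(- \frac{889}{436} + \frac{26}{33}\right) = -1949 - - \frac{18001}{14388} = -1949 + \left(\frac{889}{436} - \frac{26}{33}\right) = -1949 + \frac{18001}{14388} = - \frac{28024211}{14388}$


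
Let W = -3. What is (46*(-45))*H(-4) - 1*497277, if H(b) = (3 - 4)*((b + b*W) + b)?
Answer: -488997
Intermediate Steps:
H(b) = b (H(b) = (3 - 4)*((b + b*(-3)) + b) = -((b - 3*b) + b) = -(-2*b + b) = -(-1)*b = b)
(46*(-45))*H(-4) - 1*497277 = (46*(-45))*(-4) - 1*497277 = -2070*(-4) - 497277 = 8280 - 497277 = -488997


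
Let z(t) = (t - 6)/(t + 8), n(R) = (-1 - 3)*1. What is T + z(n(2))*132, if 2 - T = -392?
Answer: 64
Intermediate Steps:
T = 394 (T = 2 - 1*(-392) = 2 + 392 = 394)
n(R) = -4 (n(R) = -4*1 = -4)
z(t) = (-6 + t)/(8 + t)
T + z(n(2))*132 = 394 + ((-6 - 4)/(8 - 4))*132 = 394 + (-10/4)*132 = 394 + ((¼)*(-10))*132 = 394 - 5/2*132 = 394 - 330 = 64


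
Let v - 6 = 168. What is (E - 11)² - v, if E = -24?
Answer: 1051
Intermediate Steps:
v = 174 (v = 6 + 168 = 174)
(E - 11)² - v = (-24 - 11)² - 1*174 = (-35)² - 174 = 1225 - 174 = 1051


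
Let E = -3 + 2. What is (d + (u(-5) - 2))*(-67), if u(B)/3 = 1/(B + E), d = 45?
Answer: -5695/2 ≈ -2847.5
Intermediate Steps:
E = -1
u(B) = 3/(-1 + B) (u(B) = 3/(B - 1) = 3/(-1 + B))
(d + (u(-5) - 2))*(-67) = (45 + (3/(-1 - 5) - 2))*(-67) = (45 + (3/(-6) - 2))*(-67) = (45 + (3*(-1/6) - 2))*(-67) = (45 + (-1/2 - 2))*(-67) = (45 - 5/2)*(-67) = (85/2)*(-67) = -5695/2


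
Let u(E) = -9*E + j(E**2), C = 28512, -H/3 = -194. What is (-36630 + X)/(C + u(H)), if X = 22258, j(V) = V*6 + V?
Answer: -7186/1197171 ≈ -0.0060025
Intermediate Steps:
H = 582 (H = -3*(-194) = 582)
j(V) = 7*V (j(V) = 6*V + V = 7*V)
u(E) = -9*E + 7*E**2
(-36630 + X)/(C + u(H)) = (-36630 + 22258)/(28512 + 582*(-9 + 7*582)) = -14372/(28512 + 582*(-9 + 4074)) = -14372/(28512 + 582*4065) = -14372/(28512 + 2365830) = -14372/2394342 = -14372*1/2394342 = -7186/1197171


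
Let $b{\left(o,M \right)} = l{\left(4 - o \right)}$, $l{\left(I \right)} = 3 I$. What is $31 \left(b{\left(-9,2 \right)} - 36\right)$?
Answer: $93$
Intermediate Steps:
$b{\left(o,M \right)} = 12 - 3 o$ ($b{\left(o,M \right)} = 3 \left(4 - o\right) = 12 - 3 o$)
$31 \left(b{\left(-9,2 \right)} - 36\right) = 31 \left(\left(12 - -27\right) - 36\right) = 31 \left(\left(12 + 27\right) - 36\right) = 31 \left(39 - 36\right) = 31 \cdot 3 = 93$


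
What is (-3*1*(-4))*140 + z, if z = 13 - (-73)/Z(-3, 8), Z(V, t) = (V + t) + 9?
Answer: 23775/14 ≈ 1698.2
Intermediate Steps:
Z(V, t) = 9 + V + t
z = 255/14 (z = 13 - (-73)/(9 - 3 + 8) = 13 - (-73)/14 = 13 - 1*(-73/14) = 13 + 73/14 = 255/14 ≈ 18.214)
(-3*1*(-4))*140 + z = (-3*1*(-4))*140 + 255/14 = -3*(-4)*140 + 255/14 = 12*140 + 255/14 = 1680 + 255/14 = 23775/14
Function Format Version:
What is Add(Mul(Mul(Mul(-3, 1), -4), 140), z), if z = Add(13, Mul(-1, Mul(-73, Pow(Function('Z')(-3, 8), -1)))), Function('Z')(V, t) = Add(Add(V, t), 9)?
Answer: Rational(23775, 14) ≈ 1698.2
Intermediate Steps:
Function('Z')(V, t) = Add(9, V, t)
z = Rational(255, 14) (z = Add(13, Mul(-1, Mul(-73, Pow(Add(9, -3, 8), -1)))) = Add(13, Mul(-1, Mul(-73, Pow(14, -1)))) = Add(13, Mul(-1, Mul(-73, Rational(1, 14)))) = Add(13, Mul(-1, Rational(-73, 14))) = Add(13, Rational(73, 14)) = Rational(255, 14) ≈ 18.214)
Add(Mul(Mul(Mul(-3, 1), -4), 140), z) = Add(Mul(Mul(Mul(-3, 1), -4), 140), Rational(255, 14)) = Add(Mul(Mul(-3, -4), 140), Rational(255, 14)) = Add(Mul(12, 140), Rational(255, 14)) = Add(1680, Rational(255, 14)) = Rational(23775, 14)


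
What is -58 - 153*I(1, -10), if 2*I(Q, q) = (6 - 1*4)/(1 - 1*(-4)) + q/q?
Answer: -1651/10 ≈ -165.10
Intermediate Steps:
I(Q, q) = 7/10 (I(Q, q) = ((6 - 1*4)/(1 - 1*(-4)) + q/q)/2 = ((6 - 4)/(1 + 4) + 1)/2 = (2/5 + 1)/2 = (2*(⅕) + 1)/2 = (⅖ + 1)/2 = (½)*(7/5) = 7/10)
-58 - 153*I(1, -10) = -58 - 153*7/10 = -58 - 1071/10 = -1651/10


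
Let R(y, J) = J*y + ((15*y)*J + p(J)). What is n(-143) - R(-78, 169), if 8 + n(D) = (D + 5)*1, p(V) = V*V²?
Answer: -4616043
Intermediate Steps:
p(V) = V³
n(D) = -3 + D (n(D) = -8 + (D + 5)*1 = -8 + (5 + D)*1 = -8 + (5 + D) = -3 + D)
R(y, J) = J³ + 16*J*y (R(y, J) = J*y + ((15*y)*J + J³) = J*y + (15*J*y + J³) = J*y + (J³ + 15*J*y) = J³ + 16*J*y)
n(-143) - R(-78, 169) = (-3 - 143) - 169*(169² + 16*(-78)) = -146 - 169*(28561 - 1248) = -146 - 169*27313 = -146 - 1*4615897 = -146 - 4615897 = -4616043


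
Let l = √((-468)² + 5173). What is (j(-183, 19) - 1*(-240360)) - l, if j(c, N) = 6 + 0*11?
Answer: 240366 - √224197 ≈ 2.3989e+5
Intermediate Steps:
j(c, N) = 6 (j(c, N) = 6 + 0 = 6)
l = √224197 (l = √(219024 + 5173) = √224197 ≈ 473.49)
(j(-183, 19) - 1*(-240360)) - l = (6 - 1*(-240360)) - √224197 = (6 + 240360) - √224197 = 240366 - √224197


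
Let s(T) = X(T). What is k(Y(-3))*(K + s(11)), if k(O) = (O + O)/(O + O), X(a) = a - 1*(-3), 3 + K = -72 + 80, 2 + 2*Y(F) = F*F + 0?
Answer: 19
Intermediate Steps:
Y(F) = -1 + F²/2 (Y(F) = -1 + (F*F + 0)/2 = -1 + (F² + 0)/2 = -1 + F²/2)
K = 5 (K = -3 + (-72 + 80) = -3 + 8 = 5)
X(a) = 3 + a (X(a) = a + 3 = 3 + a)
s(T) = 3 + T
k(O) = 1 (k(O) = (2*O)/((2*O)) = (2*O)*(1/(2*O)) = 1)
k(Y(-3))*(K + s(11)) = 1*(5 + (3 + 11)) = 1*(5 + 14) = 1*19 = 19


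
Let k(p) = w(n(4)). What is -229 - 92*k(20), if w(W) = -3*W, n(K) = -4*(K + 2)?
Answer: -6853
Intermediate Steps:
n(K) = -8 - 4*K (n(K) = -4*(2 + K) = -8 - 4*K)
k(p) = 72 (k(p) = -3*(-8 - 4*4) = -3*(-8 - 16) = -3*(-24) = 72)
-229 - 92*k(20) = -229 - 92*72 = -229 - 6624 = -6853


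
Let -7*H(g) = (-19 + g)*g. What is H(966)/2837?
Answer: -130686/2837 ≈ -46.065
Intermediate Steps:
H(g) = -g*(-19 + g)/7 (H(g) = -(-19 + g)*g/7 = -g*(-19 + g)/7)
H(966)/2837 = ((1/7)*966*(19 - 1*966))/2837 = ((1/7)*966*(19 - 966))*(1/2837) = ((1/7)*966*(-947))*(1/2837) = -130686*1/2837 = -130686/2837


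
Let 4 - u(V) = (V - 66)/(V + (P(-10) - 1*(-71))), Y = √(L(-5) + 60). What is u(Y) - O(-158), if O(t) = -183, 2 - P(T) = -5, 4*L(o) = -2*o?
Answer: 2262462/12043 - 720*√10/12043 ≈ 187.68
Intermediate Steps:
L(o) = -o/2 (L(o) = (-2*o)/4 = -o/2)
P(T) = 7 (P(T) = 2 - 1*(-5) = 2 + 5 = 7)
Y = 5*√10/2 (Y = √(-½*(-5) + 60) = √(5/2 + 60) = √(125/2) = 5*√10/2 ≈ 7.9057)
u(V) = 4 - (-66 + V)/(78 + V) (u(V) = 4 - (V - 66)/(V + (7 - 1*(-71))) = 4 - (-66 + V)/(V + (7 + 71)) = 4 - (-66 + V)/(V + 78) = 4 - (-66 + V)/(78 + V))
u(Y) - O(-158) = 3*(126 + 5*√10/2)/(78 + 5*√10/2) - 1*(-183) = 3*(126 + 5*√10/2)/(78 + 5*√10/2) + 183 = 183 + 3*(126 + 5*√10/2)/(78 + 5*√10/2)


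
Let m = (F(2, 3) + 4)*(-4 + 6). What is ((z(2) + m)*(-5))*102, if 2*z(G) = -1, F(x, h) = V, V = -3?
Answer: -765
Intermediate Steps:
F(x, h) = -3
z(G) = -1/2 (z(G) = (1/2)*(-1) = -1/2)
m = 2 (m = (-3 + 4)*(-4 + 6) = 1*2 = 2)
((z(2) + m)*(-5))*102 = ((-1/2 + 2)*(-5))*102 = ((3/2)*(-5))*102 = -15/2*102 = -765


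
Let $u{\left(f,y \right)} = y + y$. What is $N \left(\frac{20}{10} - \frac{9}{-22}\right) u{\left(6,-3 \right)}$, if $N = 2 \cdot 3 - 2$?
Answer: $- \frac{636}{11} \approx -57.818$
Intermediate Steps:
$u{\left(f,y \right)} = 2 y$
$N = 4$ ($N = 6 - 2 = 4$)
$N \left(\frac{20}{10} - \frac{9}{-22}\right) u{\left(6,-3 \right)} = 4 \left(\frac{20}{10} - \frac{9}{-22}\right) 2 \left(-3\right) = 4 \left(20 \cdot \frac{1}{10} - - \frac{9}{22}\right) \left(-6\right) = 4 \left(2 + \frac{9}{22}\right) \left(-6\right) = 4 \cdot \frac{53}{22} \left(-6\right) = \frac{106}{11} \left(-6\right) = - \frac{636}{11}$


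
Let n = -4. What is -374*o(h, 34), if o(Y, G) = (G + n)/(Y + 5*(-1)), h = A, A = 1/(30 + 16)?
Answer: 516120/229 ≈ 2253.8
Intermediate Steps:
A = 1/46 ≈ 0.021739
h = 1/46 ≈ 0.021739
o(Y, G) = (-4 + G)/(-5 + Y) (o(Y, G) = (G - 4)/(Y + 5*(-1)) = (-4 + G)/(Y - 5) = (-4 + G)/(-5 + Y))
-374*o(h, 34) = -374*(-4 + 34)/(-5 + 1/46) = -374*30/(-229/46) = -(-17204)*30/229 = -374*(-1380/229) = 516120/229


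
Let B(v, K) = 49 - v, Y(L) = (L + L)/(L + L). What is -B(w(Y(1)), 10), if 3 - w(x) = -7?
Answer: -39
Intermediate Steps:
Y(L) = 1 (Y(L) = (2*L)/((2*L)) = (2*L)*(1/(2*L)) = 1)
w(x) = 10 (w(x) = 3 - 1*(-7) = 3 + 7 = 10)
-B(w(Y(1)), 10) = -(49 - 1*10) = -(49 - 10) = -1*39 = -39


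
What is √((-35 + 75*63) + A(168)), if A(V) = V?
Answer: √4858 ≈ 69.699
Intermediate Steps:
√((-35 + 75*63) + A(168)) = √((-35 + 75*63) + 168) = √((-35 + 4725) + 168) = √(4690 + 168) = √4858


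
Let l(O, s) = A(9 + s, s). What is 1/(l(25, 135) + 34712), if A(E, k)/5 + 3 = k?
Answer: 1/35372 ≈ 2.8271e-5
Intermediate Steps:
A(E, k) = -15 + 5*k
l(O, s) = -15 + 5*s
1/(l(25, 135) + 34712) = 1/((-15 + 5*135) + 34712) = 1/((-15 + 675) + 34712) = 1/(660 + 34712) = 1/35372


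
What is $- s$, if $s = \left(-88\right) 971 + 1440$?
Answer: $84008$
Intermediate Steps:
$s = -84008$ ($s = -85448 + 1440 = -84008$)
$- s = \left(-1\right) \left(-84008\right) = 84008$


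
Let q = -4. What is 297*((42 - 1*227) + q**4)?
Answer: 21087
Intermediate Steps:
297*((42 - 1*227) + q**4) = 297*((42 - 1*227) + (-4)**4) = 297*((42 - 227) + 256) = 297*(-185 + 256) = 297*71 = 21087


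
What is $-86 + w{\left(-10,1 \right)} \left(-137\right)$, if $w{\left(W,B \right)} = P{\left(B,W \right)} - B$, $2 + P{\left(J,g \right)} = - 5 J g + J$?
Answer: $-6662$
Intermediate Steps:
$P{\left(J,g \right)} = -2 + J - 5 J g$ ($P{\left(J,g \right)} = -2 + \left(- 5 J g + J\right) = -2 - \left(- J + 5 J g\right) = -2 + J - 5 J g$)
$w{\left(W,B \right)} = -2 - 5 B W$ ($w{\left(W,B \right)} = \left(-2 + B - 5 B W\right) - B = -2 - 5 B W$)
$-86 + w{\left(-10,1 \right)} \left(-137\right) = -86 + \left(-2 - 5 \left(-10\right)\right) \left(-137\right) = -86 + \left(-2 + 50\right) \left(-137\right) = -86 + 48 \left(-137\right) = -86 - 6576 = -6662$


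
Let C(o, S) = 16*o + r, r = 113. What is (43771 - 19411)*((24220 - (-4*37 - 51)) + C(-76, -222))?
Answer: 567977760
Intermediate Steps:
C(o, S) = 113 + 16*o (C(o, S) = 16*o + 113 = 113 + 16*o)
(43771 - 19411)*((24220 - (-4*37 - 51)) + C(-76, -222)) = (43771 - 19411)*((24220 - (-4*37 - 51)) + (113 + 16*(-76))) = 24360*((24220 - (-148 - 51)) + (113 - 1216)) = 24360*((24220 - 1*(-199)) - 1103) = 24360*((24220 + 199) - 1103) = 24360*(24419 - 1103) = 24360*23316 = 567977760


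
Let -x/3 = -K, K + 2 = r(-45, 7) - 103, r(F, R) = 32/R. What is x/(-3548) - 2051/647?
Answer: -49574113/16068892 ≈ -3.0851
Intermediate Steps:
K = -703/7 (K = -2 + (32/7 - 103) = -2 - 689/7 = -703/7 ≈ -100.43)
x = -2109/7 (x = -(-3)*(-703)/7 = -3*703/7 = -2109/7 ≈ -301.29)
x/(-3548) - 2051/647 = -2109/7/(-3548) - 2051/647 = -2109/7*(-1/3548) - 2051*1/647 = 2109/24836 - 2051/647 = -49574113/16068892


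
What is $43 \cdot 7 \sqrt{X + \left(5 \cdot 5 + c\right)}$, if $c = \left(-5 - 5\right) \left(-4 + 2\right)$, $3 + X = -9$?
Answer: $301 \sqrt{33} \approx 1729.1$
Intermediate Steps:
$X = -12$ ($X = -3 - 9 = -12$)
$c = 20$ ($c = \left(-10\right) \left(-2\right) = 20$)
$43 \cdot 7 \sqrt{X + \left(5 \cdot 5 + c\right)} = 43 \cdot 7 \sqrt{-12 + \left(5 \cdot 5 + 20\right)} = 301 \sqrt{-12 + \left(25 + 20\right)} = 301 \sqrt{-12 + 45} = 301 \sqrt{33}$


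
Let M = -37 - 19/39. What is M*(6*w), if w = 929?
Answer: -2716396/13 ≈ -2.0895e+5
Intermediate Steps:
M = -1462/39 (M = -37 - 19*1/39 = -37 - 19/39 = -1462/39 ≈ -37.487)
M*(6*w) = -2924*929/13 = -1462/39*5574 = -2716396/13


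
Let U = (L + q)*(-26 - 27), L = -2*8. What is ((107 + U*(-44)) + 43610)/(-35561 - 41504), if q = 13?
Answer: -36721/77065 ≈ -0.47649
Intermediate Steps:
L = -16
U = 159 (U = (-16 + 13)*(-26 - 27) = -3*(-53) = 159)
((107 + U*(-44)) + 43610)/(-35561 - 41504) = ((107 + 159*(-44)) + 43610)/(-35561 - 41504) = ((107 - 6996) + 43610)/(-77065) = (-6889 + 43610)*(-1/77065) = 36721*(-1/77065) = -36721/77065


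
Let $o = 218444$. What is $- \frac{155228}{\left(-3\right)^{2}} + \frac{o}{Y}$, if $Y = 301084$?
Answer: $- \frac{11683675289}{677439} \approx -17247.0$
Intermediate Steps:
$- \frac{155228}{\left(-3\right)^{2}} + \frac{o}{Y} = - \frac{155228}{\left(-3\right)^{2}} + \frac{218444}{301084} = - \frac{155228}{9} + 218444 \cdot \frac{1}{301084} = \left(-155228\right) \frac{1}{9} + \frac{54611}{75271} = - \frac{155228}{9} + \frac{54611}{75271} = - \frac{11683675289}{677439}$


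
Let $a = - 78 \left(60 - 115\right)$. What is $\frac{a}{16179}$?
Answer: $\frac{1430}{5393} \approx 0.26516$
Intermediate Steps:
$a = 4290$ ($a = \left(-78\right) \left(-55\right) = 4290$)
$\frac{a}{16179} = \frac{4290}{16179} = 4290 \cdot \frac{1}{16179} = \frac{1430}{5393}$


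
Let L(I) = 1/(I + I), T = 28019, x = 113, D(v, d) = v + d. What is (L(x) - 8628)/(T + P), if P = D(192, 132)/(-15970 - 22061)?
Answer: -24719224579/80274466630 ≈ -0.30793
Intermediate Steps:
D(v, d) = d + v
P = -108/12677 (P = (132 + 192)/(-15970 - 22061) = 324/(-38031) = 324*(-1/38031) = -108/12677 ≈ -0.0085194)
L(I) = 1/(2*I)
(L(x) - 8628)/(T + P) = ((1/2)/113 - 8628)/(28019 - 108/12677) = ((1/2)*(1/113) - 8628)/(355196755/12677) = (1/226 - 8628)*(12677/355196755) = -1949927/226*12677/355196755 = -24719224579/80274466630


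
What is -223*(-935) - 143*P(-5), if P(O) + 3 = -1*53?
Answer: 216513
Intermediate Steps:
P(O) = -56 (P(O) = -3 - 1*53 = -3 - 53 = -56)
-223*(-935) - 143*P(-5) = -223*(-935) - 143*(-56) = 208505 + 8008 = 216513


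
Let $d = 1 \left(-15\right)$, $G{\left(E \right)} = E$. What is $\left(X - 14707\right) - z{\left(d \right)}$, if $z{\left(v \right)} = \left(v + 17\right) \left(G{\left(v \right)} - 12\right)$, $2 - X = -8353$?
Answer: $-6298$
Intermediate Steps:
$X = 8355$ ($X = 2 - -8353 = 2 + 8353 = 8355$)
$d = -15$
$z{\left(v \right)} = \left(-12 + v\right) \left(17 + v\right)$ ($z{\left(v \right)} = \left(v + 17\right) \left(v - 12\right) = \left(17 + v\right) \left(-12 + v\right) = \left(-12 + v\right) \left(17 + v\right)$)
$\left(X - 14707\right) - z{\left(d \right)} = \left(8355 - 14707\right) - \left(-204 + \left(-15\right)^{2} + 5 \left(-15\right)\right) = \left(8355 - 14707\right) - \left(-204 + 225 - 75\right) = -6352 - -54 = -6352 + 54 = -6298$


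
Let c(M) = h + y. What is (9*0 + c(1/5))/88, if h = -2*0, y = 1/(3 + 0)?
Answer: 1/264 ≈ 0.0037879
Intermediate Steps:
y = 1/3 ≈ 0.33333
h = 0
c(M) = 1/3 (c(M) = 0 + 1/3 = 1/3)
(9*0 + c(1/5))/88 = (9*0 + 1/3)/88 = (0 + 1/3)*(1/88) = (1/3)*(1/88) = 1/264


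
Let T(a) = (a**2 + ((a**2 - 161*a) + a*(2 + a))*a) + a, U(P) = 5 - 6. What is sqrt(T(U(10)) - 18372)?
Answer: I*sqrt(18533) ≈ 136.14*I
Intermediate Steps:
U(P) = -1
T(a) = a + a**2 + a*(a**2 - 161*a + a*(2 + a)) (T(a) = (a**2 + (a**2 - 161*a + a*(2 + a))*a) + a = (a**2 + a*(a**2 - 161*a + a*(2 + a))) + a = a + a**2 + a*(a**2 - 161*a + a*(2 + a)))
sqrt(T(U(10)) - 18372) = sqrt(-(1 - 158*(-1) + 2*(-1)**2) - 18372) = sqrt(-(1 + 158 + 2*1) - 18372) = sqrt(-(1 + 158 + 2) - 18372) = sqrt(-1*161 - 18372) = sqrt(-161 - 18372) = sqrt(-18533) = I*sqrt(18533)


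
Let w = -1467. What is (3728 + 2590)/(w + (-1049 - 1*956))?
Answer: -3159/1736 ≈ -1.8197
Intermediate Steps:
(3728 + 2590)/(w + (-1049 - 1*956)) = (3728 + 2590)/(-1467 + (-1049 - 1*956)) = 6318/(-1467 + (-1049 - 956)) = 6318/(-1467 - 2005) = 6318/(-3472) = 6318*(-1/3472) = -3159/1736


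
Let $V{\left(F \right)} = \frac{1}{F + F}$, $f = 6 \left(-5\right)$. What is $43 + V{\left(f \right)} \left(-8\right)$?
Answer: $\frac{647}{15} \approx 43.133$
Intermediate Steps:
$f = -30$
$V{\left(F \right)} = \frac{1}{2 F}$
$43 + V{\left(f \right)} \left(-8\right) = 43 + \frac{1}{2 \left(-30\right)} \left(-8\right) = 43 + \frac{1}{2} \left(- \frac{1}{30}\right) \left(-8\right) = 43 - - \frac{2}{15} = 43 + \frac{2}{15} = \frac{647}{15}$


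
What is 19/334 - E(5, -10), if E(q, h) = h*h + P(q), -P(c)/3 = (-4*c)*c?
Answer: -133581/334 ≈ -399.94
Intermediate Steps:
P(c) = 12*c² (P(c) = -3*(-4*c)*c = -(-12)*c² = 12*c²)
E(q, h) = h² + 12*q² (E(q, h) = h*h + 12*q² = h² + 12*q²)
19/334 - E(5, -10) = 19/334 - ((-10)² + 12*5²) = 19*(1/334) - (100 + 12*25) = 19/334 - (100 + 300) = 19/334 - 1*400 = 19/334 - 400 = -133581/334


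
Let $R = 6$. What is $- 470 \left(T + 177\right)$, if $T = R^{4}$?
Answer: $-692310$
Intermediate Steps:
$T = 1296$ ($T = 6^{4} = 1296$)
$- 470 \left(T + 177\right) = - 470 \left(1296 + 177\right) = \left(-470\right) 1473 = -692310$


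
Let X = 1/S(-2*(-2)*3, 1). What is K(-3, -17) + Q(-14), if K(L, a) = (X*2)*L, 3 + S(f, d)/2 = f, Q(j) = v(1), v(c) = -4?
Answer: -13/3 ≈ -4.3333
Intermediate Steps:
Q(j) = -4
S(f, d) = -6 + 2*f
X = 1/18 (X = 1/(-6 + 2*(-2*(-2)*3)) = 1/(-6 + 2*(4*3)) = 1/(-6 + 2*12) = 1/(-6 + 24) = 1/18 ≈ 0.055556)
K(L, a) = L/9 (K(L, a) = ((1/18)*2)*L = L/9)
K(-3, -17) + Q(-14) = (⅑)*(-3) - 4 = -⅓ - 4 = -13/3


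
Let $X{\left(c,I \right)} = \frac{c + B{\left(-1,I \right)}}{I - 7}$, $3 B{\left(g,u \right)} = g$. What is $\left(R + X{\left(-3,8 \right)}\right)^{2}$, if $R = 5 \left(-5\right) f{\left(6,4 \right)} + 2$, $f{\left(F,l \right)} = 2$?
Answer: $\frac{23716}{9} \approx 2635.1$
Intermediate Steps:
$B{\left(g,u \right)} = \frac{g}{3}$
$X{\left(c,I \right)} = \frac{- \frac{1}{3} + c}{-7 + I}$ ($X{\left(c,I \right)} = \frac{c + \frac{1}{3} \left(-1\right)}{I - 7} = \frac{c - \frac{1}{3}}{-7 + I} = \frac{- \frac{1}{3} + c}{-7 + I}$)
$R = -48$ ($R = 5 \left(-5\right) 2 + 2 = \left(-25\right) 2 + 2 = -50 + 2 = -48$)
$\left(R + X{\left(-3,8 \right)}\right)^{2} = \left(-48 + \frac{- \frac{1}{3} - 3}{-7 + 8}\right)^{2} = \left(-48 + 1^{-1} \left(- \frac{10}{3}\right)\right)^{2} = \left(-48 + 1 \left(- \frac{10}{3}\right)\right)^{2} = \left(-48 - \frac{10}{3}\right)^{2} = \left(- \frac{154}{3}\right)^{2} = \frac{23716}{9}$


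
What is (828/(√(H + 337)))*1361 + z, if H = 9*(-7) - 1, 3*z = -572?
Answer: -572/3 + 375636*√273/91 ≈ 68013.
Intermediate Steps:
z = -572/3 (z = (⅓)*(-572) = -572/3 ≈ -190.67)
H = -64 (H = -63 - 1 = -64)
(828/(√(H + 337)))*1361 + z = (828/(√(-64 + 337)))*1361 - 572/3 = (828/(√273))*1361 - 572/3 = (828*(√273/273))*1361 - 572/3 = (276*√273/91)*1361 - 572/3 = 375636*√273/91 - 572/3 = -572/3 + 375636*√273/91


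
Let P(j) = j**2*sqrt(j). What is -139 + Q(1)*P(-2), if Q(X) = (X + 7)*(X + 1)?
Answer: -139 + 64*I*sqrt(2) ≈ -139.0 + 90.51*I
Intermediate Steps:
P(j) = j**(5/2)
Q(X) = (1 + X)*(7 + X) (Q(X) = (7 + X)*(1 + X) = (1 + X)*(7 + X))
-139 + Q(1)*P(-2) = -139 + (7 + 1**2 + 8*1)*(-2)**(5/2) = -139 + (7 + 1 + 8)*(4*I*sqrt(2)) = -139 + 16*(4*I*sqrt(2)) = -139 + 64*I*sqrt(2)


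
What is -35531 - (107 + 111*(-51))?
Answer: -29977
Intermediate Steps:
-35531 - (107 + 111*(-51)) = -35531 - (107 - 5661) = -35531 - 1*(-5554) = -35531 + 5554 = -29977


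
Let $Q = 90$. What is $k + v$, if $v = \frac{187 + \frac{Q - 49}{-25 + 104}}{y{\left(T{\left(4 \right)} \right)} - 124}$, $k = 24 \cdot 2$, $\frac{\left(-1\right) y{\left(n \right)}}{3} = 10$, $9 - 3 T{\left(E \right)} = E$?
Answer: $\frac{284577}{6083} \approx 46.782$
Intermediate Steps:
$T{\left(E \right)} = 3 - \frac{E}{3}$
$y{\left(n \right)} = -30$ ($y{\left(n \right)} = \left(-3\right) 10 = -30$)
$k = 48$
$v = - \frac{7407}{6083}$ ($v = \frac{187 + \frac{90 - 49}{-25 + 104}}{-30 - 124} = \frac{187 + \frac{41}{79}}{-154} = \left(187 + 41 \cdot \frac{1}{79}\right) \left(- \frac{1}{154}\right) = \left(187 + \frac{41}{79}\right) \left(- \frac{1}{154}\right) = \frac{14814}{79} \left(- \frac{1}{154}\right) = - \frac{7407}{6083} \approx -1.2177$)
$k + v = 48 - \frac{7407}{6083} = \frac{284577}{6083}$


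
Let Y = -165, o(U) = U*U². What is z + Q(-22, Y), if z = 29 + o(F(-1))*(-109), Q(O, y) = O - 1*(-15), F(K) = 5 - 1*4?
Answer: -87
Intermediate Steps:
F(K) = 1 (F(K) = 5 - 4 = 1)
o(U) = U³
Q(O, y) = 15 + O (Q(O, y) = O + 15 = 15 + O)
z = -80 (z = 29 + 1³*(-109) = 29 + 1*(-109) = 29 - 109 = -80)
z + Q(-22, Y) = -80 + (15 - 22) = -80 - 7 = -87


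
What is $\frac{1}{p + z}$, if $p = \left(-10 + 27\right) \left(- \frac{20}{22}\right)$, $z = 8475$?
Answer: $\frac{11}{93055} \approx 0.00011821$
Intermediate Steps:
$p = - \frac{170}{11}$ ($p = 17 \left(\left(-20\right) \frac{1}{22}\right) = 17 \left(- \frac{10}{11}\right) = - \frac{170}{11} \approx -15.455$)
$\frac{1}{p + z} = \frac{1}{- \frac{170}{11} + 8475} = \frac{1}{\frac{93055}{11}} = \frac{11}{93055}$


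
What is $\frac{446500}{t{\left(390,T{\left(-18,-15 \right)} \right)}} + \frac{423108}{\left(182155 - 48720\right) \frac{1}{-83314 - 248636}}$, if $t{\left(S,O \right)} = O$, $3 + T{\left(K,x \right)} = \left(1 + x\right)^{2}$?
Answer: $- \frac{5409481297660}{5150591} \approx -1.0503 \cdot 10^{6}$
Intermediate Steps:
$T{\left(K,x \right)} = -3 + \left(1 + x\right)^{2}$
$\frac{446500}{t{\left(390,T{\left(-18,-15 \right)} \right)}} + \frac{423108}{\left(182155 - 48720\right) \frac{1}{-83314 - 248636}} = \frac{446500}{-3 + \left(1 - 15\right)^{2}} + \frac{423108}{\left(182155 - 48720\right) \frac{1}{-83314 - 248636}} = \frac{446500}{-3 + \left(-14\right)^{2}} + \frac{423108}{133435 \frac{1}{-331950}} = \frac{446500}{-3 + 196} + \frac{423108}{133435 \left(- \frac{1}{331950}\right)} = \frac{446500}{193} + \frac{423108}{- \frac{26687}{66390}} = 446500 \cdot \frac{1}{193} + 423108 \left(- \frac{66390}{26687}\right) = \frac{446500}{193} - \frac{28090140120}{26687} = - \frac{5409481297660}{5150591}$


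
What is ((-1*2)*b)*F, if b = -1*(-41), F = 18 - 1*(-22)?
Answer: -3280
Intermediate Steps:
F = 40 (F = 18 + 22 = 40)
b = 41
((-1*2)*b)*F = (-1*2*41)*40 = -2*41*40 = -82*40 = -3280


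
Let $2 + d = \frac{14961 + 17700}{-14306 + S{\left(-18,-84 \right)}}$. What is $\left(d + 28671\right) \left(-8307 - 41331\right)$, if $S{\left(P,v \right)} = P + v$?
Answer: $- \frac{10250998792329}{7204} \approx -1.423 \cdot 10^{9}$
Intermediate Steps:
$d = - \frac{61477}{14408}$ ($d = -2 + \frac{14961 + 17700}{-14306 - 102} = -2 + \frac{32661}{-14306 - 102} = -2 + \frac{32661}{-14408} = -2 + 32661 \left(- \frac{1}{14408}\right) = -2 - \frac{32661}{14408} = - \frac{61477}{14408} \approx -4.2669$)
$\left(d + 28671\right) \left(-8307 - 41331\right) = \left(- \frac{61477}{14408} + 28671\right) \left(-8307 - 41331\right) = \frac{413030291}{14408} \left(-49638\right) = - \frac{10250998792329}{7204}$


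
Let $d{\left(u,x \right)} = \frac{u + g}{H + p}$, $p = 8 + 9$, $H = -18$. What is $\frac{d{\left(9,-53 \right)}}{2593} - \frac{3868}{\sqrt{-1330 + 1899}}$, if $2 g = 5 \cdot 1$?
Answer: $- \frac{23}{5186} - \frac{3868 \sqrt{569}}{569} \approx -162.16$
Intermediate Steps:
$p = 17$
$g = \frac{5}{2}$ ($g = \frac{5 \cdot 1}{2} = \frac{1}{2} \cdot 5 = \frac{5}{2} \approx 2.5$)
$d{\left(u,x \right)} = - \frac{5}{2} - u$ ($d{\left(u,x \right)} = \frac{u + \frac{5}{2}}{-18 + 17} = \frac{\frac{5}{2} + u}{-1} = \left(\frac{5}{2} + u\right) \left(-1\right) = - \frac{5}{2} - u$)
$\frac{d{\left(9,-53 \right)}}{2593} - \frac{3868}{\sqrt{-1330 + 1899}} = \frac{- \frac{5}{2} - 9}{2593} - \frac{3868}{\sqrt{-1330 + 1899}} = \left(- \frac{5}{2} - 9\right) \frac{1}{2593} - \frac{3868}{\sqrt{569}} = \left(- \frac{23}{2}\right) \frac{1}{2593} - 3868 \frac{\sqrt{569}}{569} = - \frac{23}{5186} - \frac{3868 \sqrt{569}}{569}$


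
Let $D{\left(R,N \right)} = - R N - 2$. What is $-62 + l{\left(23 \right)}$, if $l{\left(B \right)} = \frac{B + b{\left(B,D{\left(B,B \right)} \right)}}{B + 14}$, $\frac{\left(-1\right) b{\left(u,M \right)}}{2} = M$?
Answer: $- \frac{1209}{37} \approx -32.676$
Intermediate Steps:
$D{\left(R,N \right)} = -2 - N R$ ($D{\left(R,N \right)} = - N R - 2 = -2 - N R$)
$b{\left(u,M \right)} = - 2 M$
$l{\left(B \right)} = \frac{4 + B + 2 B^{2}}{14 + B}$ ($l{\left(B \right)} = \frac{B - 2 \left(-2 - B B\right)}{B + 14} = \frac{B - 2 \left(-2 - B^{2}\right)}{14 + B} = \frac{B + \left(4 + 2 B^{2}\right)}{14 + B} = \frac{4 + B + 2 B^{2}}{14 + B}$)
$-62 + l{\left(23 \right)} = -62 + \frac{4 + 23 + 2 \cdot 23^{2}}{14 + 23} = -62 + \frac{4 + 23 + 2 \cdot 529}{37} = -62 + \frac{4 + 23 + 1058}{37} = -62 + \frac{1}{37} \cdot 1085 = -62 + \frac{1085}{37} = - \frac{1209}{37}$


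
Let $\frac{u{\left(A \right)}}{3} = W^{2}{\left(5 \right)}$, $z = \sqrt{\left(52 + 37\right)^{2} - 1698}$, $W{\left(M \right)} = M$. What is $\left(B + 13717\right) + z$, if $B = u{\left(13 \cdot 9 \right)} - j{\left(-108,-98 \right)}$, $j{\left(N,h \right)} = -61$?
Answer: $13853 + 7 \sqrt{127} \approx 13932.0$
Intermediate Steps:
$z = 7 \sqrt{127}$ ($z = \sqrt{89^{2} - 1698} = \sqrt{7921 - 1698} = \sqrt{6223} = 7 \sqrt{127} \approx 78.886$)
$u{\left(A \right)} = 75$ ($u{\left(A \right)} = 3 \cdot 5^{2} = 3 \cdot 25 = 75$)
$B = 136$ ($B = 75 - -61 = 75 + 61 = 136$)
$\left(B + 13717\right) + z = \left(136 + 13717\right) + 7 \sqrt{127} = 13853 + 7 \sqrt{127}$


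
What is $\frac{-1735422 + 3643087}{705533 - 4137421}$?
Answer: $- \frac{1907665}{3431888} \approx -0.55586$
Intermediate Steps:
$\frac{-1735422 + 3643087}{705533 - 4137421} = \frac{1907665}{-3431888} = 1907665 \left(- \frac{1}{3431888}\right) = - \frac{1907665}{3431888}$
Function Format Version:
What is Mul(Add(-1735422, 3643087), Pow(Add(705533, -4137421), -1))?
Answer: Rational(-1907665, 3431888) ≈ -0.55586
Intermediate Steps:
Mul(Add(-1735422, 3643087), Pow(Add(705533, -4137421), -1)) = Mul(1907665, Pow(-3431888, -1)) = Mul(1907665, Rational(-1, 3431888)) = Rational(-1907665, 3431888)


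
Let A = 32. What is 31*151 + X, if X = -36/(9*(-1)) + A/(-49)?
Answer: 229533/49 ≈ 4684.3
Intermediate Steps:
X = 164/49 (X = -36/(9*(-1)) + 32/(-49) = -36/(-9) + 32*(-1/49) = -36*(-⅑) - 32/49 = 4 - 32/49 = 164/49 ≈ 3.3469)
31*151 + X = 31*151 + 164/49 = 4681 + 164/49 = 229533/49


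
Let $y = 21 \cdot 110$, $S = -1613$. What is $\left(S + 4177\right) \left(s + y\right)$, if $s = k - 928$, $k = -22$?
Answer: $3487040$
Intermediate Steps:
$y = 2310$
$s = -950$ ($s = -22 - 928 = -950$)
$\left(S + 4177\right) \left(s + y\right) = \left(-1613 + 4177\right) \left(-950 + 2310\right) = 2564 \cdot 1360 = 3487040$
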